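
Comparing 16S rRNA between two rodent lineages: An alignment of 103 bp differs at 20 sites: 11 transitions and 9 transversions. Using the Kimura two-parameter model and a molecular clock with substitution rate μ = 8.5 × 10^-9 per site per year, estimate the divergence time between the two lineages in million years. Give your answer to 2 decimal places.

13.36

P = 11/103 ≈ 0.106796 and Q = 9/103 ≈ 0.087379.
Under the Kimura two-parameter model, d = −½ ln(1 − 2P − Q) − ¼ ln(1 − 2Q).
1 − 2P − Q = 0.699029, giving −½ ln(0.699029) = 0.179032.
1 − 2Q = 0.825242, giving −¼ ln(0.825242) = 0.048020.
d = 0.179032 + 0.048020 = 0.227052.
Under a molecular clock d = 2μt, so t = d/(2μ) = 0.227052 / (2 × 8.5 × 10^-9) = 13.36 million years.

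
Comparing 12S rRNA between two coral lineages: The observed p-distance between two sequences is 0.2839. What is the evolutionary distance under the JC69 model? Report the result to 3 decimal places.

d = −(3/4) ln(1 − 4p/3) = −0.75 ln(1 − 0.378533) = −0.75 ln(0.621467)
  = −0.75 × (-0.475672) = 0.356754 substitutions/site.

0.357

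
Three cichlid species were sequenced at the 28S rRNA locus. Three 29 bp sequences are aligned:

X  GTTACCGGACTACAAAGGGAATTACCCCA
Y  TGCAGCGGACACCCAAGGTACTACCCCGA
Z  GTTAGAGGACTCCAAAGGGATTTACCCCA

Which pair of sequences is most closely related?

X–Y: 12/29 differ, p = 0.414, d = 0.602.
X–Z: 4/29 differ, p = 0.138, d = 0.152.
Y–Z: 11/29 differ, p = 0.379, d = 0.529.
The smallest distance is between X and Z.

X and Z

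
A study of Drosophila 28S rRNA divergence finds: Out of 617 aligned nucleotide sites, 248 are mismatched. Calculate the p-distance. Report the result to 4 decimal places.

p = 248/617 = 0.401944… ≈ 0.4019 (to 4 d.p.).

0.4019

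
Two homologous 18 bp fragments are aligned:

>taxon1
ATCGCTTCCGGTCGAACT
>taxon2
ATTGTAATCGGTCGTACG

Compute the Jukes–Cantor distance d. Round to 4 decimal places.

The sequences differ at 7 of 18 sites (3, 5, 6, 7, 8, 15, 18), so p = 7/18 ≈ 0.388889.
d = −(3/4) ln(1 − 4p/3) = −0.75 ln(1 − 0.518519) = −0.75 ln(0.481481)
  = −0.75 × (-0.730889) = 0.548167 substitutions/site.

0.5482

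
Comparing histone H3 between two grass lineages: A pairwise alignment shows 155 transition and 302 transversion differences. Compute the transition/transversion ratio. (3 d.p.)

R = 155/302 = 0.513245… ≈ 0.513 (to 3 d.p.).

0.513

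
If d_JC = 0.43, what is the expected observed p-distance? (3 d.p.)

p = (3/4)(1 − e^(−4d/3)) = 0.75 × (1 − e^(-0.573333)) = 0.75 × (1 − 0.563644) = 0.327267.

0.327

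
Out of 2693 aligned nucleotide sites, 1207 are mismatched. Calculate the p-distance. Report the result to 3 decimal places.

0.448

p = 1207/2693 = 0.448199… ≈ 0.448 (to 3 d.p.).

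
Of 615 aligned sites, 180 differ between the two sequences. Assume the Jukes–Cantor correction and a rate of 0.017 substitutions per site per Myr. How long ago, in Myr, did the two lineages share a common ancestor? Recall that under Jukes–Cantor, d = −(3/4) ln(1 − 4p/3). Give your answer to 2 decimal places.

10.91

p = 180/615 ≈ 0.292683.
d = −(3/4) ln(1 − 4p/3) = −0.75 ln(1 − 0.390244) = −0.75 ln(0.609756)
  = −0.75 × (-0.494696) = 0.371022 substitutions/site.
Under a molecular clock d = 2μt, so t = d/(2μ) = 0.371022 / (2 × 0.017) = 10.91 Myr.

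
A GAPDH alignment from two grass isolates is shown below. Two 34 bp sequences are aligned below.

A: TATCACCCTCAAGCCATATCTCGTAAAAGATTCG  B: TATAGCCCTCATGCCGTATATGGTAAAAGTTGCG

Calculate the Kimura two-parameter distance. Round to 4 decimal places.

0.2830

Of 34 sites, 2 differences are transitions and 6 are transversions, so P = 2/34 ≈ 0.058824 and Q = 6/34 ≈ 0.176471.
Under the Kimura two-parameter model, d = −½ ln(1 − 2P − Q) − ¼ ln(1 − 2Q).
1 − 2P − Q = 0.705881, giving −½ ln(0.705881) = 0.174154.
1 − 2Q = 0.647058, giving −¼ ln(0.647058) = 0.108830.
d = 0.174154 + 0.108830 = 0.282984.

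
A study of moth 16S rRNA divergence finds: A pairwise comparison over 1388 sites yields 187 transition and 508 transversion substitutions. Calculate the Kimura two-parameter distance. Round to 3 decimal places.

P = 187/1388 ≈ 0.134726 and Q = 508/1388 ≈ 0.365994.
Under the Kimura two-parameter model, d = −½ ln(1 − 2P − Q) − ¼ ln(1 − 2Q).
1 − 2P − Q = 0.364554, giving −½ ln(0.364554) = 0.504540.
1 − 2Q = 0.268012, giving −¼ ln(0.268012) = 0.329181.
d = 0.504540 + 0.329181 = 0.833721.

0.834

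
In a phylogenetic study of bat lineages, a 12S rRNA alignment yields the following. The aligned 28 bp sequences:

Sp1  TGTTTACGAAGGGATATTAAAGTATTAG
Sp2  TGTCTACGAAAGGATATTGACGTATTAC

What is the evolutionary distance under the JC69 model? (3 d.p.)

0.204

The sequences differ at 5 of 28 sites (4, 11, 19, 21, 28), so p = 5/28 ≈ 0.178571.
d = −(3/4) ln(1 − 4p/3) = −0.75 ln(1 − 0.238095) = −0.75 ln(0.761905)
  = −0.75 × (-0.271933) = 0.203950 substitutions/site.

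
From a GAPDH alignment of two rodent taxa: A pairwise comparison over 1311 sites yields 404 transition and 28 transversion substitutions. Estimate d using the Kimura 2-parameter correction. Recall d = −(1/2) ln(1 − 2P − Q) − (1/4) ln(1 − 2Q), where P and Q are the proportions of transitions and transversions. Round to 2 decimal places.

P = 404/1311 ≈ 0.308162 and Q = 28/1311 ≈ 0.021358.
Under the Kimura two-parameter model, d = −½ ln(1 − 2P − Q) − ¼ ln(1 − 2Q).
1 − 2P − Q = 0.362318, giving −½ ln(0.362318) = 0.507616.
1 − 2Q = 0.957284, giving −¼ ln(0.957284) = 0.010914.
d = 0.507616 + 0.010914 = 0.518530.

0.52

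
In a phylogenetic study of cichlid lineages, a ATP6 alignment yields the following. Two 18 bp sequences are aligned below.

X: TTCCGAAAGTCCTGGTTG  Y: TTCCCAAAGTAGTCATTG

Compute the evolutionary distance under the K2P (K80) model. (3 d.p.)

0.350

Of 18 sites, 1 differences are transitions and 4 are transversions, so P = 1/18 ≈ 0.055556 and Q = 4/18 ≈ 0.222222.
Under the Kimura two-parameter model, d = −½ ln(1 − 2P − Q) − ¼ ln(1 − 2Q).
1 − 2P − Q = 0.666666, giving −½ ln(0.666666) = 0.202733.
1 − 2Q = 0.555556, giving −¼ ln(0.555556) = 0.146946.
d = 0.202733 + 0.146946 = 0.349679.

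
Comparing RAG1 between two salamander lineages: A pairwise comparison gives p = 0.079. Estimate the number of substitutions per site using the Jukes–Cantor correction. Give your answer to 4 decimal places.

d = −(3/4) ln(1 − 4p/3) = −0.75 ln(1 − 0.105333) = −0.75 ln(0.894667)
  = −0.75 × (-0.111304) = 0.083478 substitutions/site.

0.0835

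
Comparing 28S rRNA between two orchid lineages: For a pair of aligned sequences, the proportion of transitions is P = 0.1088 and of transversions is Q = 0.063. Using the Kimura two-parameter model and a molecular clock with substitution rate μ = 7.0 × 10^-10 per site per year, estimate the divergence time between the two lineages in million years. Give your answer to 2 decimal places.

141.67

Under the Kimura two-parameter model, d = −½ ln(1 − 2P − Q) − ¼ ln(1 − 2Q).
1 − 2P − Q = 0.7194, giving −½ ln(0.7194) = 0.164669.
1 − 2Q = 0.874, giving −¼ ln(0.874) = 0.033669.
d = 0.164669 + 0.033669 = 0.198338.
Under a molecular clock d = 2μt, so t = d/(2μ) = 0.198338 / (2 × 7.0 × 10^-10) = 141.67 million years.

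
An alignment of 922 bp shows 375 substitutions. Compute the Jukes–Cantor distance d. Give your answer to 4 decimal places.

p = 375/922 ≈ 0.406725.
d = −(3/4) ln(1 − 4p/3) = −0.75 ln(1 − 0.5423) = −0.75 ln(0.4577)
  = −0.75 × (-0.781541) = 0.586156 substitutions/site.

0.5862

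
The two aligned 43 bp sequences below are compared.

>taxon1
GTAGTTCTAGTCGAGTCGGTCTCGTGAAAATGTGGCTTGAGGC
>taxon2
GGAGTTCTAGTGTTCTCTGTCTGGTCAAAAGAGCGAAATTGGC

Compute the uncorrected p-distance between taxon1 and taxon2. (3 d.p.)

0.395

The sequences differ at 17 of 43 positions.
p = 17/43 = 0.395348… ≈ 0.395 (to 3 d.p.).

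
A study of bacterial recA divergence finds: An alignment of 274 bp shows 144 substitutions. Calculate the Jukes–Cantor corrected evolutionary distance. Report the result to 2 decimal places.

p = 144/274 ≈ 0.525547.
d = −(3/4) ln(1 − 4p/3) = −0.75 ln(1 − 0.700729) = −0.75 ln(0.299271)
  = −0.75 × (-1.206406) = 0.904805 substitutions/site.

0.90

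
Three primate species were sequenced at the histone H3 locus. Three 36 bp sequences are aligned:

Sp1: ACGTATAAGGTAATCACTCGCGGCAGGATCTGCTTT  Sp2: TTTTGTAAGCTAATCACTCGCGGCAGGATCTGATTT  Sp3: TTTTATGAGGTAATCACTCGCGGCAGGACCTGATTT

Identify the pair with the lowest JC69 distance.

Sp2 and Sp3

Sp1–Sp2: 6/36 differ, p = 0.167, d = 0.188.
Sp1–Sp3: 6/36 differ, p = 0.167, d = 0.188.
Sp2–Sp3: 4/36 differ, p = 0.111, d = 0.120.
The smallest distance is between Sp2 and Sp3.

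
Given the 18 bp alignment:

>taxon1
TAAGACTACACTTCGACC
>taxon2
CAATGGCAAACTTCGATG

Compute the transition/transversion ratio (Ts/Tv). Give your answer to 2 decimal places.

Transitions are A↔G and C↔T; transversions are all other mismatches.
Transitions: 4. Transversions: 4.
R = 4/4 = 1.00.

1.00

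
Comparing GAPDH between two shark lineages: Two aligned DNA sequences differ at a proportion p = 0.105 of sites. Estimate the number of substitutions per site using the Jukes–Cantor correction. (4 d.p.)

d = −(3/4) ln(1 − 4p/3) = −0.75 ln(1 − 0.14) = −0.75 ln(0.86)
  = −0.75 × (-0.150823) = 0.113117 substitutions/site.

0.1131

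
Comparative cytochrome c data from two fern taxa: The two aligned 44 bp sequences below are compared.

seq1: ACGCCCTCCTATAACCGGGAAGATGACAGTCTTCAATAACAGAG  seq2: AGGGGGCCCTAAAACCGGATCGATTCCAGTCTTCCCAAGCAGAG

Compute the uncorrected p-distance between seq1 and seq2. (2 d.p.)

0.34

The sequences differ at 15 of 44 positions.
p = 15/44 = 0.340909… ≈ 0.34 (to 2 d.p.).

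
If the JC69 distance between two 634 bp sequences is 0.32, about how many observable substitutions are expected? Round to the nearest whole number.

Invert JC69: p = (3/4)(1 − e^(−4d/3)) = 0.75 × (1 − e^(-0.426667)) = 0.75 × (1 − 0.652681) = 0.260489.
Expected differing sites = pL ≈ 0.260489 × 634 = 165.150026 ≈ 165.

165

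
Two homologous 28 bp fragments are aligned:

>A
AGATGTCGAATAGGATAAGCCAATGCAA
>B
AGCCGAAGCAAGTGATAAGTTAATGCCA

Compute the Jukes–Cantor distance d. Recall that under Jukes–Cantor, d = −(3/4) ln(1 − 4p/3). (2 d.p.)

0.56

The sequences differ at 11 of 28 sites, so p = 11/28 ≈ 0.392857.
d = −(3/4) ln(1 − 4p/3) = −0.75 ln(1 − 0.523809) = −0.75 ln(0.476191)
  = −0.75 × (-0.741936) = 0.556452 substitutions/site.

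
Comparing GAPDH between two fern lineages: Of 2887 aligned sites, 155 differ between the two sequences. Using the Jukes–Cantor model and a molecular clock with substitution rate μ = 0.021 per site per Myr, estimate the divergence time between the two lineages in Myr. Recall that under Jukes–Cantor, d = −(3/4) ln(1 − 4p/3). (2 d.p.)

1.33

p = 155/2887 ≈ 0.053689.
d = −(3/4) ln(1 − 4p/3) = −0.75 ln(1 − 0.071585) = −0.75 ln(0.928415)
  = −0.75 × (-0.074276) = 0.055707 substitutions/site.
Under a molecular clock d = 2μt, so t = d/(2μ) = 0.055707 / (2 × 0.021) = 1.33 Myr.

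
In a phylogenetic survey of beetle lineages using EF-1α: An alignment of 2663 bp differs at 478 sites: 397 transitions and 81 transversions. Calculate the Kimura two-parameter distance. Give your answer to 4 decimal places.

P = 397/2663 ≈ 0.14908 and Q = 81/2663 ≈ 0.030417.
Under the Kimura two-parameter model, d = −½ ln(1 − 2P − Q) − ¼ ln(1 − 2Q).
1 − 2P − Q = 0.671423, giving −½ ln(0.671423) = 0.199178.
1 − 2Q = 0.939166, giving −¼ ln(0.939166) = 0.015691.
d = 0.199178 + 0.015691 = 0.214869.

0.2149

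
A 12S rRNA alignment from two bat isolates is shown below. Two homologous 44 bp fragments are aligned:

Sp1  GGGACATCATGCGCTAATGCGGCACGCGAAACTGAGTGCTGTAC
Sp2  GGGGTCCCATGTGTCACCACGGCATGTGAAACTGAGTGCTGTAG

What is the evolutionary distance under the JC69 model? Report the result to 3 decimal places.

0.376

The sequences differ at 13 of 44 sites, so p = 13/44 ≈ 0.295455.
d = −(3/4) ln(1 − 4p/3) = −0.75 ln(1 − 0.39394) = −0.75 ln(0.60606)
  = −0.75 × (-0.500776) = 0.375582 substitutions/site.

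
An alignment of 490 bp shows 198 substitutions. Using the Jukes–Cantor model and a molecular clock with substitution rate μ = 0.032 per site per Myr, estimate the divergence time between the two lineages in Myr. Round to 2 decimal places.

9.07

p = 198/490 ≈ 0.404082.
d = −(3/4) ln(1 − 4p/3) = −0.75 ln(1 − 0.538776) = −0.75 ln(0.461224)
  = −0.75 × (-0.773871) = 0.580403 substitutions/site.
Under a molecular clock d = 2μt, so t = d/(2μ) = 0.580403 / (2 × 0.032) = 9.07 Myr.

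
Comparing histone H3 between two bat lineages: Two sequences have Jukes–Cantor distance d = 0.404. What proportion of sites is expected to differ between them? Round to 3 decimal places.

p = (3/4)(1 − e^(−4d/3)) = 0.75 × (1 − e^(-0.538667)) = 0.75 × (1 − 0.583526) = 0.312356.

0.312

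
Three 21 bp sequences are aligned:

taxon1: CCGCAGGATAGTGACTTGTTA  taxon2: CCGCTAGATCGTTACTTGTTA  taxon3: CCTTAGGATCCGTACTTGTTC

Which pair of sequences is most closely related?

taxon1–taxon2: 4/21 differ, p = 0.190, d = 0.220.
taxon1–taxon3: 7/21 differ, p = 0.333, d = 0.441.
taxon2–taxon3: 7/21 differ, p = 0.333, d = 0.441.
The smallest distance is between taxon1 and taxon2.

taxon1 and taxon2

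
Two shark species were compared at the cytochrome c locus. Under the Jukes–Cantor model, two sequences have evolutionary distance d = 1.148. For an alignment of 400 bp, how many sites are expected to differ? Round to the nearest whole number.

Invert JC69: p = (3/4)(1 − e^(−4d/3)) = 0.75 × (1 − e^(-1.530667)) = 0.75 × (1 − 0.216391) = 0.587707.
Expected differing sites = pL ≈ 0.587707 × 400 = 235.0828 ≈ 235.

235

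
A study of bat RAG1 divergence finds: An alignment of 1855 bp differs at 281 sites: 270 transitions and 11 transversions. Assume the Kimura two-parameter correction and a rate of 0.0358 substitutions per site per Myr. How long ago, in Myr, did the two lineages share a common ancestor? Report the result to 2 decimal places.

2.50

P = 270/1855 ≈ 0.145553 and Q = 11/1855 ≈ 0.00593.
Under the Kimura two-parameter model, d = −½ ln(1 − 2P − Q) − ¼ ln(1 − 2Q).
1 − 2P − Q = 0.702964, giving −½ ln(0.702964) = 0.176225.
1 − 2Q = 0.98814, giving −¼ ln(0.98814) = 0.002983.
d = 0.176225 + 0.002983 = 0.179208.
Under a molecular clock d = 2μt, so t = d/(2μ) = 0.179208 / (2 × 0.0358) = 2.50 Myr.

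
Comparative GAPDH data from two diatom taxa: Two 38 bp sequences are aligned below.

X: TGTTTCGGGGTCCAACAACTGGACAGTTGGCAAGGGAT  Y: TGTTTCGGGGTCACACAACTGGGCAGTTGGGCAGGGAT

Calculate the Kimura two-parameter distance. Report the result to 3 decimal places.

0.145

Of 38 sites, 1 differences are transitions and 4 are transversions, so P = 1/38 ≈ 0.026316 and Q = 4/38 ≈ 0.105263.
Under the Kimura two-parameter model, d = −½ ln(1 − 2P − Q) − ¼ ln(1 − 2Q).
1 − 2P − Q = 0.842105, giving −½ ln(0.842105) = 0.085925.
1 − 2Q = 0.789474, giving −¼ ln(0.789474) = 0.059097.
d = 0.085925 + 0.059097 = 0.145022.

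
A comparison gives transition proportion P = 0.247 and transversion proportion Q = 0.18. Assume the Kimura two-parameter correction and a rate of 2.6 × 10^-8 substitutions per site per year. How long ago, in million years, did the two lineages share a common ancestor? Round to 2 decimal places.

12.92

Under the Kimura two-parameter model, d = −½ ln(1 − 2P − Q) − ¼ ln(1 − 2Q).
1 − 2P − Q = 0.326, giving −½ ln(0.326) = 0.560429.
1 − 2Q = 0.64, giving −¼ ln(0.64) = 0.111572.
d = 0.560429 + 0.111572 = 0.672001.
Under a molecular clock d = 2μt, so t = d/(2μ) = 0.672001 / (2 × 2.6 × 10^-8) = 12.92 million years.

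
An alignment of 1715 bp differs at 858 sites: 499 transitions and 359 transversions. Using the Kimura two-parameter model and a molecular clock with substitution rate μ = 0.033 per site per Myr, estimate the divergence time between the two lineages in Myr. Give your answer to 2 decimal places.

P = 499/1715 ≈ 0.290962 and Q = 359/1715 ≈ 0.209329.
Under the Kimura two-parameter model, d = −½ ln(1 − 2P − Q) − ¼ ln(1 − 2Q).
1 − 2P − Q = 0.208747, giving −½ ln(0.208747) = 0.783316.
1 − 2Q = 0.581342, giving −¼ ln(0.581342) = 0.135604.
d = 0.783316 + 0.135604 = 0.918920.
Under a molecular clock d = 2μt, so t = d/(2μ) = 0.918920 / (2 × 0.033) = 13.92 Myr.

13.92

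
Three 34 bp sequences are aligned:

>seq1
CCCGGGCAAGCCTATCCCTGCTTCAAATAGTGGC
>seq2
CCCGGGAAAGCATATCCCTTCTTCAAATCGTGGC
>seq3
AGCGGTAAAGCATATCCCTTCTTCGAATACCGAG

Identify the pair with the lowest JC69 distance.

seq1–seq2: 4/34 differ, p = 0.118, d = 0.128.
seq1–seq3: 11/34 differ, p = 0.324, d = 0.423.
seq2–seq3: 9/34 differ, p = 0.265, d = 0.326.
The smallest distance is between seq1 and seq2.

seq1 and seq2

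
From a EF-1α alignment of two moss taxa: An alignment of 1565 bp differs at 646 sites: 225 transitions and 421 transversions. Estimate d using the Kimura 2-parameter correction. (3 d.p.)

P = 225/1565 ≈ 0.14377 and Q = 421/1565 ≈ 0.26901.
Under the Kimura two-parameter model, d = −½ ln(1 − 2P − Q) − ¼ ln(1 − 2Q).
1 − 2P − Q = 0.44345, giving −½ ln(0.44345) = 0.406585.
1 − 2Q = 0.46198, giving −¼ ln(0.46198) = 0.193058.
d = 0.406585 + 0.193058 = 0.599643.

0.600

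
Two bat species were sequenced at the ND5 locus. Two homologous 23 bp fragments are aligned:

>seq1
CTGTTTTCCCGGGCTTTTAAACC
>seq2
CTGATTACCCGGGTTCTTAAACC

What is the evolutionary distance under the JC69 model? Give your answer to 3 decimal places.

The sequences differ at 4 of 23 sites (4, 7, 14, 16), so p = 4/23 ≈ 0.173913.
d = −(3/4) ln(1 − 4p/3) = −0.75 ln(1 − 0.231884) = −0.75 ln(0.768116)
  = −0.75 × (-0.263815) = 0.197861 substitutions/site.

0.198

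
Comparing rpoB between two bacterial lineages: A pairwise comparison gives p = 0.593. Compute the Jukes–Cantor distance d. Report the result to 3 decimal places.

d = −(3/4) ln(1 − 4p/3) = −0.75 ln(1 − 0.790667) = −0.75 ln(0.209333)
  = −0.75 × (-1.563829) = 1.172872 substitutions/site.

1.173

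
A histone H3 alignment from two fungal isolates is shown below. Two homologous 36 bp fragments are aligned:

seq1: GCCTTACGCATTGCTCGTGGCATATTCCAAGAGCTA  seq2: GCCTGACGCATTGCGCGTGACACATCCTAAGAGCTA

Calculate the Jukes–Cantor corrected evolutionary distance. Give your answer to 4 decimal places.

The sequences differ at 6 of 36 sites (5, 15, 20, 23, 26, 28), so p = 6/36 ≈ 0.166667.
d = −(3/4) ln(1 − 4p/3) = −0.75 ln(1 − 0.222223) = −0.75 ln(0.777777)
  = −0.75 × (-0.251315) = 0.188486 substitutions/site.

0.1885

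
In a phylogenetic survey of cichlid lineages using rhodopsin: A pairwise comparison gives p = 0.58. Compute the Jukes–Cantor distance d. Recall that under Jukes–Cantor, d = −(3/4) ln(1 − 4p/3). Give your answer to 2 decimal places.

1.11

d = −(3/4) ln(1 − 4p/3) = −0.75 ln(1 − 0.773333) = −0.75 ln(0.226667)
  = −0.75 × (-1.484273) = 1.113205 substitutions/site.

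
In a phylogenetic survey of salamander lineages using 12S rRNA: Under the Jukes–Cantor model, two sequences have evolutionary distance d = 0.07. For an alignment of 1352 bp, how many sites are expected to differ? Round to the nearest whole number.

Invert JC69: p = (3/4)(1 − e^(−4d/3)) = 0.75 × (1 − e^(-0.093333)) = 0.75 × (1 − 0.910890) = 0.066833.
Expected differing sites = pL ≈ 0.066833 × 1352 = 90.358216 ≈ 90.

90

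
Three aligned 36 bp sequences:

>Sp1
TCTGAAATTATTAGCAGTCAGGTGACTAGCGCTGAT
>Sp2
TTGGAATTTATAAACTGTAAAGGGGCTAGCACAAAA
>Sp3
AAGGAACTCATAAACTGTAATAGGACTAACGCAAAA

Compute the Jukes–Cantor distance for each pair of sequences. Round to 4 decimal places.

d(Sp1,Sp2) = 0.5482, d(Sp1,Sp3) = 0.6735, d(Sp2,Sp3) = 0.3041

Sp1–Sp2: 14/36 sites differ → p ≈ 0.388889, d = −0.75 ln(1 − 0.518519) = 0.548166 ≈ 0.5482.
Sp1–Sp3: 16/36 sites differ → p ≈ 0.444444, d = −0.75 ln(1 − 0.592592) = 0.673455 ≈ 0.6735.
Sp2–Sp3: 9/36 sites differ → p = 0.25, d = −0.75 ln(1 − 0.333333) = 0.304098 ≈ 0.3041.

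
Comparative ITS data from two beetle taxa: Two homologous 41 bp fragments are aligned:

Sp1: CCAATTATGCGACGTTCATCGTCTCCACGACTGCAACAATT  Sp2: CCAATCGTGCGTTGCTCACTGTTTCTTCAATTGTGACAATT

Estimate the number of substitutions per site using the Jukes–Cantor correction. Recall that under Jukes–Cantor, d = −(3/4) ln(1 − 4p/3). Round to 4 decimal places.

0.4556

The sequences differ at 14 of 41 sites, so p = 14/41 ≈ 0.341463.
d = −(3/4) ln(1 − 4p/3) = −0.75 ln(1 − 0.455284) = −0.75 ln(0.544716)
  = −0.75 × (-0.607491) = 0.455618 substitutions/site.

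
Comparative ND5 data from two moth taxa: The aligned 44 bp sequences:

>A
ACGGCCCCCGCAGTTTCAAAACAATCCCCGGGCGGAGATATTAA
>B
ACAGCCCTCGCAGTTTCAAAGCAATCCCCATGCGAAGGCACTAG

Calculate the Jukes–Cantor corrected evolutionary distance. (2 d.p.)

0.27

The sequences differ at 10 of 44 sites (3, 8, 21, 30, 31, 35, 38, 39, 41, 44), so p = 10/44 ≈ 0.227273.
d = −(3/4) ln(1 − 4p/3) = −0.75 ln(1 − 0.303031) = −0.75 ln(0.696969)
  = −0.75 × (-0.361014) = 0.270761 substitutions/site.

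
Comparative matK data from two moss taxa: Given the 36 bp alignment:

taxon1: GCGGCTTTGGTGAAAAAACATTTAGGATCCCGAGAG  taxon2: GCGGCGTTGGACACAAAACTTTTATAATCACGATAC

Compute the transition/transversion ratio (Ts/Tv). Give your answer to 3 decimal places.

Transitions are A↔G and C↔T; transversions are all other mismatches.
Transitions: 1. Transversions: 9.
R = 1/9 = 0.111111… ≈ 0.111 (to 3 d.p.).

0.111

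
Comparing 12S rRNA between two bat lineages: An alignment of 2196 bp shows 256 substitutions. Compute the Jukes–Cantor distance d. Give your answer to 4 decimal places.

0.1267

p = 256/2196 ≈ 0.116576.
d = −(3/4) ln(1 − 4p/3) = −0.75 ln(1 − 0.155435) = −0.75 ln(0.844565)
  = −0.75 × (-0.168934) = 0.126701 substitutions/site.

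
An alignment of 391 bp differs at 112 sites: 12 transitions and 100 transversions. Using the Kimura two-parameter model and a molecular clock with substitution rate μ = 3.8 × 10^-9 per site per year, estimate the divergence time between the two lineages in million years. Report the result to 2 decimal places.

P = 12/391 ≈ 0.030691 and Q = 100/391 ≈ 0.255754.
Under the Kimura two-parameter model, d = −½ ln(1 − 2P − Q) − ¼ ln(1 − 2Q).
1 − 2P − Q = 0.682864, giving −½ ln(0.682864) = 0.190730.
1 − 2Q = 0.488492, giving −¼ ln(0.488492) = 0.179108.
d = 0.190730 + 0.179108 = 0.369838.
Under a molecular clock d = 2μt, so t = d/(2μ) = 0.369838 / (2 × 3.8 × 10^-9) = 48.66 million years.

48.66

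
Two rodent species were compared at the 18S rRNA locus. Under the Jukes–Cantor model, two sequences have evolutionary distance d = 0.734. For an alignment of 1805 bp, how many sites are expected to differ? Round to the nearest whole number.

Invert JC69: p = (3/4)(1 − e^(−4d/3)) = 0.75 × (1 − e^(-0.978667)) = 0.75 × (1 − 0.375812) = 0.468141.
Expected differing sites = pL ≈ 0.468141 × 1805 = 844.994505 ≈ 845.

845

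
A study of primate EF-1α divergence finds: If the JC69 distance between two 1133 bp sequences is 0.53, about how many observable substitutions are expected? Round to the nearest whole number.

Invert JC69: p = (3/4)(1 − e^(−4d/3)) = 0.75 × (1 − e^(-0.706667)) = 0.75 × (1 − 0.493286) = 0.380036.
Expected differing sites = pL ≈ 0.380036 × 1133 = 430.580788 ≈ 431.

431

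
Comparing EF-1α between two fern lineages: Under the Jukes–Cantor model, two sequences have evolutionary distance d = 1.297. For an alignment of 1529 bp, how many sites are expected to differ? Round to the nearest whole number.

Invert JC69: p = (3/4)(1 − e^(−4d/3)) = 0.75 × (1 − e^(-1.729333)) = 0.75 × (1 − 0.177403) = 0.616948.
Expected differing sites = pL ≈ 0.616948 × 1529 = 943.313492 ≈ 943.

943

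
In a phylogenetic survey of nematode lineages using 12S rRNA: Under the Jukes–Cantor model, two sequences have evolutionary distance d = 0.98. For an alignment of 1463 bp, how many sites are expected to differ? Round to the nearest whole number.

Invert JC69: p = (3/4)(1 − e^(−4d/3)) = 0.75 × (1 − e^(-1.306667)) = 0.75 × (1 − 0.270721) = 0.546959.
Expected differing sites = pL ≈ 0.546959 × 1463 = 800.201017 ≈ 800.

800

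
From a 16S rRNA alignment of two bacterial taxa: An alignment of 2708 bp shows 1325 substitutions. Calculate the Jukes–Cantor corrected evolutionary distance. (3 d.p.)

0.793

p = 1325/2708 ≈ 0.489291.
d = −(3/4) ln(1 − 4p/3) = −0.75 ln(1 − 0.652388) = −0.75 ln(0.347612)
  = −0.75 × (-1.056668) = 0.792501 substitutions/site.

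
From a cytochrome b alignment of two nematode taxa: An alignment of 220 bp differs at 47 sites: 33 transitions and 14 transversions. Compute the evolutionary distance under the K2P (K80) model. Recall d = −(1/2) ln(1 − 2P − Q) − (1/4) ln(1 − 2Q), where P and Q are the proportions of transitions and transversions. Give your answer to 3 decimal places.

P = 33/220 = 0.15 and Q = 14/220 ≈ 0.063636.
Under the Kimura two-parameter model, d = −½ ln(1 − 2P − Q) − ¼ ln(1 − 2Q).
1 − 2P − Q = 0.636364, giving −½ ln(0.636364) = 0.225992.
1 − 2Q = 0.872728, giving −¼ ln(0.872728) = 0.034033.
d = 0.225992 + 0.034033 = 0.260025.

0.260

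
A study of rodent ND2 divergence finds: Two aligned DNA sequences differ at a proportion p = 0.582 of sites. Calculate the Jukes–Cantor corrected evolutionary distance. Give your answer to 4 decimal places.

d = −(3/4) ln(1 − 4p/3) = −0.75 ln(1 − 0.776) = −0.75 ln(0.224)
  = −0.75 × (-1.496109) = 1.122082 substitutions/site.

1.1221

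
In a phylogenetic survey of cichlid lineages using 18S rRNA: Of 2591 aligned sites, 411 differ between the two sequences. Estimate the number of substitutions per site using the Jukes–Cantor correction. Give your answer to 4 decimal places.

p = 411/2591 ≈ 0.158626.
d = −(3/4) ln(1 − 4p/3) = −0.75 ln(1 − 0.211501) = −0.75 ln(0.788499)
  = −0.75 × (-0.237624) = 0.178218 substitutions/site.

0.1782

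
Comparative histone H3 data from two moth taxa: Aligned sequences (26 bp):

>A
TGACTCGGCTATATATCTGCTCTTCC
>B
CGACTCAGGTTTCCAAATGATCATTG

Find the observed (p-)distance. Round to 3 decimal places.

0.462

The sequences differ at 12 of 26 positions.
p = 12/26 = 0.461538… ≈ 0.462 (to 3 d.p.).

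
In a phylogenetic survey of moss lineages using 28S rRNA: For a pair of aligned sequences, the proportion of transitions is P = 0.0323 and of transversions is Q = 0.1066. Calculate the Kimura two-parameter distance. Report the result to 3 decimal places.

0.154

Under the Kimura two-parameter model, d = −½ ln(1 − 2P − Q) − ¼ ln(1 − 2Q).
1 − 2P − Q = 0.8288, giving −½ ln(0.8288) = 0.093888.
1 − 2Q = 0.7868, giving −¼ ln(0.7868) = 0.059945.
d = 0.093888 + 0.059945 = 0.153833.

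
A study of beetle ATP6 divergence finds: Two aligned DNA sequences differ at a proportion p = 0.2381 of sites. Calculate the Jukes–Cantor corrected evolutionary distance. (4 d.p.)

0.2865

d = −(3/4) ln(1 − 4p/3) = −0.75 ln(1 − 0.317467) = −0.75 ln(0.682533)
  = −0.75 × (-0.381944) = 0.286458 substitutions/site.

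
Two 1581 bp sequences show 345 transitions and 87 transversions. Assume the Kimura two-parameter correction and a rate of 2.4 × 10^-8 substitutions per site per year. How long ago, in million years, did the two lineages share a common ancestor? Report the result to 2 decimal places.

P = 345/1581 ≈ 0.218216 and Q = 87/1581 ≈ 0.055028.
Under the Kimura two-parameter model, d = −½ ln(1 − 2P − Q) − ¼ ln(1 − 2Q).
1 − 2P − Q = 0.50854, giving −½ ln(0.50854) = 0.338106.
1 − 2Q = 0.889944, giving −¼ ln(0.889944) = 0.029149.
d = 0.338106 + 0.029149 = 0.367255.
Under a molecular clock d = 2μt, so t = d/(2μ) = 0.367255 / (2 × 2.4 × 10^-8) = 7.65 million years.

7.65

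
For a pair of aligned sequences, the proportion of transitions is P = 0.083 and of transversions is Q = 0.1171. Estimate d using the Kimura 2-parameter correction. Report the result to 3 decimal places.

Under the Kimura two-parameter model, d = −½ ln(1 − 2P − Q) − ¼ ln(1 − 2Q).
1 − 2P − Q = 0.7169, giving −½ ln(0.7169) = 0.166409.
1 − 2Q = 0.7658, giving −¼ ln(0.7658) = 0.066709.
d = 0.166409 + 0.066709 = 0.233118.

0.233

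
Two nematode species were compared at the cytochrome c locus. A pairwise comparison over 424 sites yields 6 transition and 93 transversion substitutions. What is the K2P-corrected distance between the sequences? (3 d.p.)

0.287

P = 6/424 ≈ 0.014151 and Q = 93/424 ≈ 0.21934.
Under the Kimura two-parameter model, d = −½ ln(1 − 2P − Q) − ¼ ln(1 − 2Q).
1 − 2P − Q = 0.752358, giving −½ ln(0.752358) = 0.142272.
1 − 2Q = 0.56132, giving −¼ ln(0.56132) = 0.144366.
d = 0.142272 + 0.144366 = 0.286638.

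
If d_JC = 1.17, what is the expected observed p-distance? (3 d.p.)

0.592

p = (3/4)(1 − e^(−4d/3)) = 0.75 × (1 − e^(-1.56)) = 0.75 × (1 − 0.210136) = 0.592398.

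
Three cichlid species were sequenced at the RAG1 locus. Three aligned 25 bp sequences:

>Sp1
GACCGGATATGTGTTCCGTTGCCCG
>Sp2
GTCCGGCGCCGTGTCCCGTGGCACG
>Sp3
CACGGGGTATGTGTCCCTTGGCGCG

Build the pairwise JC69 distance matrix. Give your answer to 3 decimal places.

Sp1–Sp2: 8/25 sites differ → p = 0.32, d = −0.75 ln(1 − 0.426667) = 0.417216 ≈ 0.417.
Sp1–Sp3: 7/25 sites differ → p = 0.28, d = −0.75 ln(1 − 0.373333) = 0.350505 ≈ 0.351.
Sp2–Sp3: 9/25 sites differ → p = 0.36, d = −0.75 ln(1 − 0.48) = 0.490445 ≈ 0.490.

d(Sp1,Sp2) = 0.417, d(Sp1,Sp3) = 0.351, d(Sp2,Sp3) = 0.490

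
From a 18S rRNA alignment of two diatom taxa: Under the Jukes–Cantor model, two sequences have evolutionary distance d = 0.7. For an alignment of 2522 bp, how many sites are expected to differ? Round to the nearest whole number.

Invert JC69: p = (3/4)(1 − e^(−4d/3)) = 0.75 × (1 − e^(-0.933333)) = 0.75 × (1 − 0.393241) = 0.455069.
Expected differing sites = pL ≈ 0.455069 × 2522 = 1147.684018 ≈ 1148.

1148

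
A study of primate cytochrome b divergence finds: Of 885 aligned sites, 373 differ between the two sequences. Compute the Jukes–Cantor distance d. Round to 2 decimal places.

0.62

p = 373/885 ≈ 0.421469.
d = −(3/4) ln(1 − 4p/3) = −0.75 ln(1 − 0.561959) = −0.75 ln(0.438041)
  = −0.75 × (-0.825443) = 0.619082 substitutions/site.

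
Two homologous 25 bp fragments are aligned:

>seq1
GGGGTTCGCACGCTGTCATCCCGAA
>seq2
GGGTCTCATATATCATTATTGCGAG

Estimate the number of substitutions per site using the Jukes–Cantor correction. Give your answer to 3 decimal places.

The sequences differ at 13 of 25 sites, so p = 13/25 = 0.52.
d = −(3/4) ln(1 − 4p/3) = −0.75 ln(1 − 0.693333) = −0.75 ln(0.306667)
  = −0.75 × (-1.181993) = 0.886495 substitutions/site.

0.886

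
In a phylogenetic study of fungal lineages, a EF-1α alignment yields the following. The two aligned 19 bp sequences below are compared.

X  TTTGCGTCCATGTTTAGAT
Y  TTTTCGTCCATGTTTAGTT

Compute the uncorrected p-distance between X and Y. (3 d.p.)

0.105

The sequences differ at 2 of 19 positions (sites 4, 18).
p = 2/19 = 0.105263… ≈ 0.105 (to 3 d.p.).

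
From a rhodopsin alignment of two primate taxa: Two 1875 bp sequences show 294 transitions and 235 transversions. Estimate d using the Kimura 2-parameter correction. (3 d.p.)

0.361

P = 294/1875 = 0.1568 and Q = 235/1875 ≈ 0.125333.
Under the Kimura two-parameter model, d = −½ ln(1 − 2P − Q) − ¼ ln(1 − 2Q).
1 − 2P − Q = 0.561067, giving −½ ln(0.561067) = 0.288957.
1 − 2Q = 0.749334, giving −¼ ln(0.749334) = 0.072143.
d = 0.288957 + 0.072143 = 0.361100.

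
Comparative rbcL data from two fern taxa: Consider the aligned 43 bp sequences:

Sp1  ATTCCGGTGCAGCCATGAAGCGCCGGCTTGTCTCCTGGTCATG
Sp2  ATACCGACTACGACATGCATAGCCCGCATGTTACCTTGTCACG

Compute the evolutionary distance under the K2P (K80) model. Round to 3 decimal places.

0.517

Of 43 sites, 4 differences are transitions and 12 are transversions, so P = 4/43 ≈ 0.093023 and Q = 12/43 ≈ 0.27907.
Under the Kimura two-parameter model, d = −½ ln(1 − 2P − Q) − ¼ ln(1 − 2Q).
1 − 2P − Q = 0.534884, giving −½ ln(0.534884) = 0.312853.
1 − 2Q = 0.44186, giving −¼ ln(0.44186) = 0.204191.
d = 0.312853 + 0.204191 = 0.517044.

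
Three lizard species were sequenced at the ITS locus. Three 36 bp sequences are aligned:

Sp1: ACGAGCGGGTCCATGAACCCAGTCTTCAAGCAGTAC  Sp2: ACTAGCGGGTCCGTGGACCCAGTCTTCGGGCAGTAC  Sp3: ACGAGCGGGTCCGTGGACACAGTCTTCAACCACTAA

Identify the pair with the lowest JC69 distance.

Sp1 and Sp2

Sp1–Sp2: 5/36 differ, p = 0.139, d = 0.154.
Sp1–Sp3: 6/36 differ, p = 0.167, d = 0.188.
Sp2–Sp3: 7/36 differ, p = 0.194, d = 0.225.
The smallest distance is between Sp1 and Sp2.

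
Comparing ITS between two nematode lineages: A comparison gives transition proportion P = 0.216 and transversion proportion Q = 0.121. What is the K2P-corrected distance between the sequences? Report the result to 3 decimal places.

0.472

Under the Kimura two-parameter model, d = −½ ln(1 − 2P − Q) − ¼ ln(1 − 2Q).
1 − 2P − Q = 0.447, giving −½ ln(0.447) = 0.402598.
1 − 2Q = 0.758, giving −¼ ln(0.758) = 0.069268.
d = 0.402598 + 0.069268 = 0.471866.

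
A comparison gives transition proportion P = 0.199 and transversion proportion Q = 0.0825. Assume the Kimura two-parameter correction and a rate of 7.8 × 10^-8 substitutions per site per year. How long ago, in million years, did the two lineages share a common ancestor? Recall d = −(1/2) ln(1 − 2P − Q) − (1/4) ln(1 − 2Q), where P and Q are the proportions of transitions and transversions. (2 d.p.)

2.39

Under the Kimura two-parameter model, d = −½ ln(1 − 2P − Q) − ¼ ln(1 − 2Q).
1 − 2P − Q = 0.5195, giving −½ ln(0.5195) = 0.327444.
1 − 2Q = 0.835, giving −¼ ln(0.835) = 0.045081.
d = 0.327444 + 0.045081 = 0.372525.
Under a molecular clock d = 2μt, so t = d/(2μ) = 0.372525 / (2 × 7.8 × 10^-8) = 2.39 million years.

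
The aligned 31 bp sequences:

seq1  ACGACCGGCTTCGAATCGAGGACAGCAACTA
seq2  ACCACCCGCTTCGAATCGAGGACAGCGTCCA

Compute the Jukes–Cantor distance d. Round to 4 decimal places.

The sequences differ at 5 of 31 sites (3, 7, 27, 28, 30), so p = 5/31 ≈ 0.16129.
d = −(3/4) ln(1 − 4p/3) = −0.75 ln(1 − 0.215053) = −0.75 ln(0.784947)
  = −0.75 × (-0.242139) = 0.181604 substitutions/site.

0.1816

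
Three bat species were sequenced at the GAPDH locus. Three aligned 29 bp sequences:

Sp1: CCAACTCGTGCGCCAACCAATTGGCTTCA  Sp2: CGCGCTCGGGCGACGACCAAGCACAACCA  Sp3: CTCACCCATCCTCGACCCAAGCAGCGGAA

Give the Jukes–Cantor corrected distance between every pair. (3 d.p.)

Sp1–Sp2: 13/29 sites differ → p ≈ 0.448276, d = −0.75 ln(1 − 0.597701) = 0.682920 ≈ 0.683.
Sp1–Sp3: 14/29 sites differ → p ≈ 0.482759, d = −0.75 ln(1 − 0.643679) = 0.773942 ≈ 0.774.
Sp2–Sp3: 16/29 sites differ → p ≈ 0.551724, d = −0.75 ln(1 − 0.735632) = 0.997810 ≈ 0.998.

d(Sp1,Sp2) = 0.683, d(Sp1,Sp3) = 0.774, d(Sp2,Sp3) = 0.998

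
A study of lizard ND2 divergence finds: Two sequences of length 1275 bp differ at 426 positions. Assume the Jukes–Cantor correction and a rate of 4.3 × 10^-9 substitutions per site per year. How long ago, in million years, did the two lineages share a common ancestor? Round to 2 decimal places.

p = 426/1275 ≈ 0.334118.
d = −(3/4) ln(1 − 4p/3) = −0.75 ln(1 − 0.445491) = −0.75 ln(0.554509)
  = −0.75 × (-0.589672) = 0.442254 substitutions/site.
Under a molecular clock d = 2μt, so t = d/(2μ) = 0.442254 / (2 × 4.3 × 10^-9) = 51.42 million years.

51.42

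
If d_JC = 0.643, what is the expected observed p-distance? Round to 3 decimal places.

0.432

p = (3/4)(1 − e^(−4d/3)) = 0.75 × (1 − e^(-0.857333)) = 0.75 × (1 − 0.424292) = 0.431781.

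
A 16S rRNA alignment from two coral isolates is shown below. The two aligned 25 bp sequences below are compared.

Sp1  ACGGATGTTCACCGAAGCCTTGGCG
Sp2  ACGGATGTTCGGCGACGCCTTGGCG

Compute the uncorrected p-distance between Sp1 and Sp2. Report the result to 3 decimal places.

The sequences differ at 3 of 25 positions (sites 11, 12, 16).
p = 3/25 = 0.120.

0.120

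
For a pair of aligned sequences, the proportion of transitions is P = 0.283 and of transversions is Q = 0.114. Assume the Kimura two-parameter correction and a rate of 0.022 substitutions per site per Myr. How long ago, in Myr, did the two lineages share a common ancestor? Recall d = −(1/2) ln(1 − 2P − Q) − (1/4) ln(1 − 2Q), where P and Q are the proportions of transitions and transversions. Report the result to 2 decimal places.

Under the Kimura two-parameter model, d = −½ ln(1 − 2P − Q) − ¼ ln(1 − 2Q).
1 − 2P − Q = 0.32, giving −½ ln(0.32) = 0.569717.
1 − 2Q = 0.772, giving −¼ ln(0.772) = 0.064693.
d = 0.569717 + 0.064693 = 0.634410.
Under a molecular clock d = 2μt, so t = d/(2μ) = 0.634410 / (2 × 0.022) = 14.42 Myr.

14.42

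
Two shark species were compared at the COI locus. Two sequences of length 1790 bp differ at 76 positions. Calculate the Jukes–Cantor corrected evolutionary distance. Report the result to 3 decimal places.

0.044

p = 76/1790 ≈ 0.042458.
d = −(3/4) ln(1 − 4p/3) = −0.75 ln(1 − 0.056611) = −0.75 ln(0.943389)
  = −0.75 × (-0.058277) = 0.043708 substitutions/site.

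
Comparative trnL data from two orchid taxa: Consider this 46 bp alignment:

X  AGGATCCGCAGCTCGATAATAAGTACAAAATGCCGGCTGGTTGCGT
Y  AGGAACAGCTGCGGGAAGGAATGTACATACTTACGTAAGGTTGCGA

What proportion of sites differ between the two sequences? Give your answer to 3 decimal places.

The sequences differ at 18 of 46 positions.
p = 18/46 = 0.391304… ≈ 0.391 (to 3 d.p.).

0.391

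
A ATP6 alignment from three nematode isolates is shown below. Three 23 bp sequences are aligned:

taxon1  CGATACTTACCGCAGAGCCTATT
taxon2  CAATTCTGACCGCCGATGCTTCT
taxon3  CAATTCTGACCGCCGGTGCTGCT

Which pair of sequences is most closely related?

taxon1–taxon2: 8/23 differ, p = 0.348, d = 0.467.
taxon1–taxon3: 9/23 differ, p = 0.391, d = 0.553.
taxon2–taxon3: 2/23 differ, p = 0.087, d = 0.092.
The smallest distance is between taxon2 and taxon3.

taxon2 and taxon3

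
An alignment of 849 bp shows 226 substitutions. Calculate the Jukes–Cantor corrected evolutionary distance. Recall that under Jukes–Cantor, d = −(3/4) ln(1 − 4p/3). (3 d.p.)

p = 226/849 ≈ 0.266196.
d = −(3/4) ln(1 − 4p/3) = −0.75 ln(1 − 0.354928) = −0.75 ln(0.645072)
  = −0.75 × (-0.438393) = 0.328795 substitutions/site.

0.329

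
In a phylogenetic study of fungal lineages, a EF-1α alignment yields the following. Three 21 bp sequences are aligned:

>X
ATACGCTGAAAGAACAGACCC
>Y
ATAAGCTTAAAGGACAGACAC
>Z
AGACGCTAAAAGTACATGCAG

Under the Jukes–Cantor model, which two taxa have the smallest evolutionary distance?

X–Y: 4/21 differ, p = 0.190, d = 0.220.
X–Z: 7/21 differ, p = 0.333, d = 0.441.
Y–Z: 7/21 differ, p = 0.333, d = 0.441.
The smallest distance is between X and Y.

X and Y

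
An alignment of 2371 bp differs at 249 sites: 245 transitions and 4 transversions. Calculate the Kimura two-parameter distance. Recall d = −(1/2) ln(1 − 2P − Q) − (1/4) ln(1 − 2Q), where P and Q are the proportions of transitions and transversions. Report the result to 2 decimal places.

0.12

P = 245/2371 ≈ 0.103332 and Q = 4/2371 ≈ 0.001687.
Under the Kimura two-parameter model, d = −½ ln(1 − 2P − Q) − ¼ ln(1 − 2Q).
1 − 2P − Q = 0.791649, giving −½ ln(0.791649) = 0.116819.
1 − 2Q = 0.996626, giving −¼ ln(0.996626) = 0.000845.
d = 0.116819 + 0.000845 = 0.117664.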